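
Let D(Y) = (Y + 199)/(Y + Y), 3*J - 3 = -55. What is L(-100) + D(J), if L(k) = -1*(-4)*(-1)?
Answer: -961/104 ≈ -9.2404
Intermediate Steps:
J = -52/3 (J = 1 + (⅓)*(-55) = 1 - 55/3 = -52/3 ≈ -17.333)
L(k) = -4 (L(k) = 4*(-1) = -4)
D(Y) = (199 + Y)/(2*Y) (D(Y) = (199 + Y)/((2*Y)) = (199 + Y)*(1/(2*Y)) = (199 + Y)/(2*Y))
L(-100) + D(J) = -4 + (199 - 52/3)/(2*(-52/3)) = -4 + (½)*(-3/52)*(545/3) = -4 - 545/104 = -961/104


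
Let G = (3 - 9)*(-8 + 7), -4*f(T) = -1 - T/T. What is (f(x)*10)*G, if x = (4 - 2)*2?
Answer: 30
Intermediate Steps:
x = 4 (x = 2*2 = 4)
f(T) = ½ (f(T) = -(-1 - T/T)/4 = -(-1 - 1*1)/4 = -(-1 - 1)/4 = -¼*(-2) = ½)
G = 6 (G = -6*(-1) = 6)
(f(x)*10)*G = ((½)*10)*6 = 5*6 = 30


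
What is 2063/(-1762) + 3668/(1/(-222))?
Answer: -1434791615/1762 ≈ -8.1430e+5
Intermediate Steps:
2063/(-1762) + 3668/(1/(-222)) = 2063*(-1/1762) + 3668/(-1/222) = -2063/1762 + 3668*(-222) = -2063/1762 - 814296 = -1434791615/1762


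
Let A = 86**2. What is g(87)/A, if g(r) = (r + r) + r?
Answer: 261/7396 ≈ 0.035289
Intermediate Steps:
g(r) = 3*r (g(r) = 2*r + r = 3*r)
A = 7396
g(87)/A = (3*87)/7396 = 261*(1/7396) = 261/7396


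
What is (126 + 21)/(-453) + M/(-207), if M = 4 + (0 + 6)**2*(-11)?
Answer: 49049/31257 ≈ 1.5692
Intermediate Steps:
M = -392 (M = 4 + 6**2*(-11) = 4 + 36*(-11) = 4 - 396 = -392)
(126 + 21)/(-453) + M/(-207) = (126 + 21)/(-453) - 392/(-207) = 147*(-1/453) - 392*(-1/207) = -49/151 + 392/207 = 49049/31257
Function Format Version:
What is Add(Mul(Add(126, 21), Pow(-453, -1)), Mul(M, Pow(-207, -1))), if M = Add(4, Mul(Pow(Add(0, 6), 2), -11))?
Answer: Rational(49049, 31257) ≈ 1.5692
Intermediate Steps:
M = -392 (M = Add(4, Mul(Pow(6, 2), -11)) = Add(4, Mul(36, -11)) = Add(4, -396) = -392)
Add(Mul(Add(126, 21), Pow(-453, -1)), Mul(M, Pow(-207, -1))) = Add(Mul(Add(126, 21), Pow(-453, -1)), Mul(-392, Pow(-207, -1))) = Add(Mul(147, Rational(-1, 453)), Mul(-392, Rational(-1, 207))) = Add(Rational(-49, 151), Rational(392, 207)) = Rational(49049, 31257)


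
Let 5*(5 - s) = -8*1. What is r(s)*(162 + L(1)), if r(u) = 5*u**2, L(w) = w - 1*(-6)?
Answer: 184041/5 ≈ 36808.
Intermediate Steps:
L(w) = 6 + w (L(w) = w + 6 = 6 + w)
s = 33/5 (s = 5 - (-8)/5 = 5 - 1/5*(-8) = 5 + 8/5 = 33/5 ≈ 6.6000)
r(s)*(162 + L(1)) = (5*(33/5)**2)*(162 + (6 + 1)) = (5*(1089/25))*(162 + 7) = (1089/5)*169 = 184041/5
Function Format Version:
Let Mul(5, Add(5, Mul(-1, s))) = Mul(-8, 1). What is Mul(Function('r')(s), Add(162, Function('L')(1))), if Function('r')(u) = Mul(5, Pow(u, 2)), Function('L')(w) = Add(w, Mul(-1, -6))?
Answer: Rational(184041, 5) ≈ 36808.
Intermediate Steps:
Function('L')(w) = Add(6, w) (Function('L')(w) = Add(w, 6) = Add(6, w))
s = Rational(33, 5) (s = Add(5, Mul(Rational(-1, 5), Mul(-8, 1))) = Add(5, Mul(Rational(-1, 5), -8)) = Add(5, Rational(8, 5)) = Rational(33, 5) ≈ 6.6000)
Mul(Function('r')(s), Add(162, Function('L')(1))) = Mul(Mul(5, Pow(Rational(33, 5), 2)), Add(162, Add(6, 1))) = Mul(Mul(5, Rational(1089, 25)), Add(162, 7)) = Mul(Rational(1089, 5), 169) = Rational(184041, 5)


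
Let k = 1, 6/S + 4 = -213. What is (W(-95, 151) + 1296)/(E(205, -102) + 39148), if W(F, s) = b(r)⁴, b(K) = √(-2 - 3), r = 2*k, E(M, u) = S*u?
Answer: 286657/8495728 ≈ 0.033741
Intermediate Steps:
S = -6/217 (S = 6/(-4 - 213) = 6/(-217) = 6*(-1/217) = -6/217 ≈ -0.027650)
E(M, u) = -6*u/217
r = 2 (r = 2*1 = 2)
b(K) = I*√5 (b(K) = √(-5) = I*√5)
W(F, s) = 25 (W(F, s) = (I*√5)⁴ = 25)
(W(-95, 151) + 1296)/(E(205, -102) + 39148) = (25 + 1296)/(-6/217*(-102) + 39148) = 1321/(612/217 + 39148) = 1321/(8495728/217) = 1321*(217/8495728) = 286657/8495728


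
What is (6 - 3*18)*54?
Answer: -2592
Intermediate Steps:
(6 - 3*18)*54 = (6 - 54)*54 = -48*54 = -2592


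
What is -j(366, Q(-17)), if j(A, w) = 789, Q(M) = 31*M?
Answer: -789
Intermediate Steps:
-j(366, Q(-17)) = -1*789 = -789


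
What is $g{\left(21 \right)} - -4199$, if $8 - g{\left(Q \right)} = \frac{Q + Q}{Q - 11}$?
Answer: $\frac{21014}{5} \approx 4202.8$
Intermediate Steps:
$g{\left(Q \right)} = 8 - \frac{2 Q}{-11 + Q}$ ($g{\left(Q \right)} = 8 - \frac{Q + Q}{Q - 11} = 8 - \frac{2 Q}{-11 + Q}$)
$g{\left(21 \right)} - -4199 = \frac{2 \left(-44 + 3 \cdot 21\right)}{-11 + 21} - -4199 = \frac{2 \left(-44 + 63\right)}{10} + 4199 = 2 \cdot \frac{1}{10} \cdot 19 + 4199 = \frac{19}{5} + 4199 = \frac{21014}{5}$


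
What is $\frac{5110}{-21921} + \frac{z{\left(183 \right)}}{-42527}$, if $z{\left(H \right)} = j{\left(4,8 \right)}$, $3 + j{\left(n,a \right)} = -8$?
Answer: $- \frac{217071839}{932234367} \approx -0.23285$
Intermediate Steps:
$j{\left(n,a \right)} = -11$ ($j{\left(n,a \right)} = -3 - 8 = -11$)
$z{\left(H \right)} = -11$
$\frac{5110}{-21921} + \frac{z{\left(183 \right)}}{-42527} = \frac{5110}{-21921} - \frac{11}{-42527} = 5110 \left(- \frac{1}{21921}\right) - - \frac{11}{42527} = - \frac{5110}{21921} + \frac{11}{42527} = - \frac{217071839}{932234367}$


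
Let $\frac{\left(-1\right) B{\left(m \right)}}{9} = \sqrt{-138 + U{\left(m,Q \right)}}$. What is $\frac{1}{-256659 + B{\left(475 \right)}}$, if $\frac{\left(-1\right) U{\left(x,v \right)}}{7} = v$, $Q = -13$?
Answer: $\frac{i}{3 \left(- 85553 i + 3 \sqrt{47}\right)} \approx -3.8962 \cdot 10^{-6} + 9.3665 \cdot 10^{-10} i$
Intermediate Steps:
$U{\left(x,v \right)} = - 7 v$
$B{\left(m \right)} = - 9 i \sqrt{47}$ ($B{\left(m \right)} = - 9 \sqrt{-138 - -91} = - 9 \sqrt{-138 + 91} = - 9 \sqrt{-47} = - 9 i \sqrt{47}$)
$\frac{1}{-256659 + B{\left(475 \right)}} = \frac{1}{-256659 - 9 i \sqrt{47}}$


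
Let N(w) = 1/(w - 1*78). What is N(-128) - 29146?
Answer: -6004077/206 ≈ -29146.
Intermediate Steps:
N(w) = 1/(-78 + w) (N(w) = 1/(w - 78) = 1/(-78 + w))
N(-128) - 29146 = 1/(-78 - 128) - 29146 = 1/(-206) - 29146 = -1/206 - 29146 = -6004077/206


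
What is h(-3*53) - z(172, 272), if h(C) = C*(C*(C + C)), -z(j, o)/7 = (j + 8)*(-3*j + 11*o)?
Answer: -4919598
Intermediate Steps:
z(j, o) = -7*(8 + j)*(-3*j + 11*o) (z(j, o) = -7*(j + 8)*(-3*j + 11*o) = -7*(8 + j)*(-3*j + 11*o))
h(C) = 2*C**3 (h(C) = C*(C*(2*C)) = C*(2*C**2) = 2*C**3)
h(-3*53) - z(172, 272) = 2*(-3*53)**3 - (-616*272 + 21*172**2 + 168*172 - 77*172*272) = 2*(-159)**3 - (-167552 + 21*29584 + 28896 - 3602368) = 2*(-4019679) - (-167552 + 621264 + 28896 - 3602368) = -8039358 - 1*(-3119760) = -8039358 + 3119760 = -4919598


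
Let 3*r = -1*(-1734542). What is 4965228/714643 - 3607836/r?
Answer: 438726138966/619789149253 ≈ 0.70786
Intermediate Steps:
r = 1734542/3 (r = (-1*(-1734542))/3 = (1/3)*1734542 = 1734542/3 ≈ 5.7818e+5)
4965228/714643 - 3607836/r = 4965228/714643 - 3607836/1734542/3 = 4965228*(1/714643) - 3607836*3/1734542 = 4965228/714643 - 5411754/867271 = 438726138966/619789149253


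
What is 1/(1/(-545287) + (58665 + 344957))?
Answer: 545287/220089829513 ≈ 2.4776e-6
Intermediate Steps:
1/(1/(-545287) + (58665 + 344957)) = 1/(-1/545287 + 403622) = 1/(220089829513/545287) = 545287/220089829513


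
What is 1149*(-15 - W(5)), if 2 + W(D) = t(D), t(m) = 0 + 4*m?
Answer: -37917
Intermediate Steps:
t(m) = 4*m
W(D) = -2 + 4*D
1149*(-15 - W(5)) = 1149*(-15 - (-2 + 4*5)) = 1149*(-15 - (-2 + 20)) = 1149*(-15 - 1*18) = 1149*(-15 - 18) = 1149*(-33) = -37917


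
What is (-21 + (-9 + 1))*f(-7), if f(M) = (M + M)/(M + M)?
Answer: -29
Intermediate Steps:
f(M) = 1 (f(M) = (2*M)/((2*M)) = (2*M)*(1/(2*M)) = 1)
(-21 + (-9 + 1))*f(-7) = (-21 + (-9 + 1))*1 = (-21 - 8)*1 = -29*1 = -29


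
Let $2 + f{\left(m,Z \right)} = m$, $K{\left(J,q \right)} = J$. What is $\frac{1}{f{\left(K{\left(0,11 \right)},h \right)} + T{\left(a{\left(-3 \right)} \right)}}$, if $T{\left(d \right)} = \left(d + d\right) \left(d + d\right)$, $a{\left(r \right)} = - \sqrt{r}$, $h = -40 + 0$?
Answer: $- \frac{1}{14} \approx -0.071429$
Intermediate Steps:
$h = -40$
$T{\left(d \right)} = 4 d^{2}$ ($T{\left(d \right)} = 2 d 2 d = 4 d^{2}$)
$f{\left(m,Z \right)} = -2 + m$
$\frac{1}{f{\left(K{\left(0,11 \right)},h \right)} + T{\left(a{\left(-3 \right)} \right)}} = \frac{1}{\left(-2 + 0\right) + 4 \left(- \sqrt{-3}\right)^{2}} = \frac{1}{-2 + 4 \left(- i \sqrt{3}\right)^{2}} = \frac{1}{-2 + 4 \left(-3\right)} = \frac{1}{-2 - 12} = \frac{1}{-14} = - \frac{1}{14}$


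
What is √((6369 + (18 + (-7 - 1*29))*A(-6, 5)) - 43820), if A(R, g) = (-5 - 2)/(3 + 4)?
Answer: I*√37433 ≈ 193.48*I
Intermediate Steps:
A(R, g) = -1 (A(R, g) = -7/7 = -7*⅐ = -1)
√((6369 + (18 + (-7 - 1*29))*A(-6, 5)) - 43820) = √((6369 + (18 + (-7 - 1*29))*(-1)) - 43820) = √((6369 + (18 + (-7 - 29))*(-1)) - 43820) = √((6369 + (18 - 36)*(-1)) - 43820) = √((6369 - 18*(-1)) - 43820) = √((6369 + 18) - 43820) = √(6387 - 43820) = √(-37433) = I*√37433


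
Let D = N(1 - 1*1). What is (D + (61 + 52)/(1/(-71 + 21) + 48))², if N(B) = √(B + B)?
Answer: 31922500/5755201 ≈ 5.5467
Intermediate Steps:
N(B) = √2*√B (N(B) = √(2*B) = √2*√B)
D = 0 (D = √2*√(1 - 1*1) = √2*√(1 - 1) = √2*√0 = √2*0 = 0)
(D + (61 + 52)/(1/(-71 + 21) + 48))² = (0 + (61 + 52)/(1/(-71 + 21) + 48))² = (0 + 113/(1/(-50) + 48))² = (0 + 113/(-1/50 + 48))² = (0 + 113/(2399/50))² = (0 + 113*(50/2399))² = (0 + 5650/2399)² = (5650/2399)² = 31922500/5755201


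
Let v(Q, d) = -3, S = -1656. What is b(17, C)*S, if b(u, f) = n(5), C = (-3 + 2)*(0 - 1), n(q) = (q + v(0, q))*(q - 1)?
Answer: -13248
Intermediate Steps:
n(q) = (-1 + q)*(-3 + q) (n(q) = (q - 3)*(q - 1) = (-3 + q)*(-1 + q) = (-1 + q)*(-3 + q))
C = 1 (C = -1*(-1) = 1)
b(u, f) = 8 (b(u, f) = 3 + 5² - 4*5 = 3 + 25 - 20 = 8)
b(17, C)*S = 8*(-1656) = -13248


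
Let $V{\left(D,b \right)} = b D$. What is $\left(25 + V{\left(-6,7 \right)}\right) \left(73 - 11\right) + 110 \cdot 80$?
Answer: $7746$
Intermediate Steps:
$V{\left(D,b \right)} = D b$
$\left(25 + V{\left(-6,7 \right)}\right) \left(73 - 11\right) + 110 \cdot 80 = \left(25 - 42\right) \left(73 - 11\right) + 110 \cdot 80 = \left(25 - 42\right) 62 + 8800 = \left(-17\right) 62 + 8800 = -1054 + 8800 = 7746$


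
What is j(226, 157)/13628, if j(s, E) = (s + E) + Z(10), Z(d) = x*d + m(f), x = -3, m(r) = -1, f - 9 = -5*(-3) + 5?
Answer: 88/3407 ≈ 0.025829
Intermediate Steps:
f = 29 (f = 9 + (-5*(-3) + 5) = 9 + (15 + 5) = 9 + 20 = 29)
Z(d) = -1 - 3*d (Z(d) = -3*d - 1 = -1 - 3*d)
j(s, E) = -31 + E + s (j(s, E) = (s + E) + (-1 - 3*10) = (E + s) + (-1 - 30) = (E + s) - 31 = -31 + E + s)
j(226, 157)/13628 = (-31 + 157 + 226)/13628 = 352*(1/13628) = 88/3407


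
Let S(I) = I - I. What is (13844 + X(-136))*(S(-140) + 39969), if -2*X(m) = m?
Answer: 556048728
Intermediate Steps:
S(I) = 0
X(m) = -m/2
(13844 + X(-136))*(S(-140) + 39969) = (13844 - ½*(-136))*(0 + 39969) = (13844 + 68)*39969 = 13912*39969 = 556048728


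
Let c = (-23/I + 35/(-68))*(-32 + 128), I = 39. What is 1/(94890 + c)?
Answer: 221/20947258 ≈ 1.0550e-5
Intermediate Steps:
c = -23432/221 (c = (-23/39 + 35/(-68))*(-32 + 128) = (-23*1/39 + 35*(-1/68))*96 = (-23/39 - 35/68)*96 = -2929/2652*96 = -23432/221 ≈ -106.03)
1/(94890 + c) = 1/(94890 - 23432/221) = 1/(20947258/221) = 221/20947258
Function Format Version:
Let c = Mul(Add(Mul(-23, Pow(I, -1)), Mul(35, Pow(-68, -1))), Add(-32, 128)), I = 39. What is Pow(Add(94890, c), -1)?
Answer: Rational(221, 20947258) ≈ 1.0550e-5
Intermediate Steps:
c = Rational(-23432, 221) (c = Mul(Add(Mul(-23, Pow(39, -1)), Mul(35, Pow(-68, -1))), Add(-32, 128)) = Mul(Add(Mul(-23, Rational(1, 39)), Mul(35, Rational(-1, 68))), 96) = Mul(Add(Rational(-23, 39), Rational(-35, 68)), 96) = Mul(Rational(-2929, 2652), 96) = Rational(-23432, 221) ≈ -106.03)
Pow(Add(94890, c), -1) = Pow(Add(94890, Rational(-23432, 221)), -1) = Pow(Rational(20947258, 221), -1) = Rational(221, 20947258)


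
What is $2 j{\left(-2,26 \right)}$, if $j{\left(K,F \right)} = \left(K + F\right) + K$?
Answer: $44$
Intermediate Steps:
$j{\left(K,F \right)} = F + 2 K$ ($j{\left(K,F \right)} = \left(F + K\right) + K = F + 2 K$)
$2 j{\left(-2,26 \right)} = 2 \left(26 + 2 \left(-2\right)\right) = 2 \left(26 - 4\right) = 2 \cdot 22 = 44$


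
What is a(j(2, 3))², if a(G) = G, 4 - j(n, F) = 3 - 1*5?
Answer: 36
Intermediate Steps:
j(n, F) = 6 (j(n, F) = 4 - (3 - 1*5) = 4 - (3 - 5) = 4 - 1*(-2) = 4 + 2 = 6)
a(j(2, 3))² = 6² = 36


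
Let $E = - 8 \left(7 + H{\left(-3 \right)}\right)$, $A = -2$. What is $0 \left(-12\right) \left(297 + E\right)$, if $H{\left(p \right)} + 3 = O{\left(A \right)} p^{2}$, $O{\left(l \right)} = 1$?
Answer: $0$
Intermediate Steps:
$H{\left(p \right)} = -3 + p^{2}$ ($H{\left(p \right)} = -3 + 1 p^{2} = -3 + p^{2}$)
$E = -104$ ($E = - 8 \left(7 - \left(3 - \left(-3\right)^{2}\right)\right) = - 8 \left(7 + \left(-3 + 9\right)\right) = - 8 \left(7 + 6\right) = \left(-8\right) 13 = -104$)
$0 \left(-12\right) \left(297 + E\right) = 0 \left(-12\right) \left(297 - 104\right) = 0 \cdot 193 = 0$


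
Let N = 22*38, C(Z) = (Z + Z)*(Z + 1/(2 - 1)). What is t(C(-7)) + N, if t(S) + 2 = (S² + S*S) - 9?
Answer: 14937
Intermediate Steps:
C(Z) = 2*Z*(1 + Z) (C(Z) = (2*Z)*(Z + 1/1) = (2*Z)*(Z + 1) = (2*Z)*(1 + Z) = 2*Z*(1 + Z))
t(S) = -11 + 2*S² (t(S) = -2 + ((S² + S*S) - 9) = -2 + ((S² + S²) - 9) = -2 + (2*S² - 9) = -2 + (-9 + 2*S²) = -11 + 2*S²)
N = 836
t(C(-7)) + N = (-11 + 2*(2*(-7)*(1 - 7))²) + 836 = (-11 + 2*(2*(-7)*(-6))²) + 836 = (-11 + 2*84²) + 836 = (-11 + 2*7056) + 836 = (-11 + 14112) + 836 = 14101 + 836 = 14937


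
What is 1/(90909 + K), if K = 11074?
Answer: 1/101983 ≈ 9.8056e-6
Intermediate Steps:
1/(90909 + K) = 1/(90909 + 11074) = 1/101983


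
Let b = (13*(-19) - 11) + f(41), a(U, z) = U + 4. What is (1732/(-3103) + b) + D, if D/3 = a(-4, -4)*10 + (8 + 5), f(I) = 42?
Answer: -550963/3103 ≈ -177.56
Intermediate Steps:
a(U, z) = 4 + U
b = -216 (b = (13*(-19) - 11) + 42 = (-247 - 11) + 42 = -258 + 42 = -216)
D = 39 (D = 3*((4 - 4)*10 + (8 + 5)) = 3*(0*10 + 13) = 3*(0 + 13) = 3*13 = 39)
(1732/(-3103) + b) + D = (1732/(-3103) - 216) + 39 = (1732*(-1/3103) - 216) + 39 = (-1732/3103 - 216) + 39 = -671980/3103 + 39 = -550963/3103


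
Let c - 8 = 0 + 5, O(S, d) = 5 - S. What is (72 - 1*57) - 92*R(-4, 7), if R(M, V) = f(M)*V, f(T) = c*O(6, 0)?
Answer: 8387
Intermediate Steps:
c = 13 (c = 8 + (0 + 5) = 8 + 5 = 13)
f(T) = -13 (f(T) = 13*(5 - 1*6) = 13*(5 - 6) = 13*(-1) = -13)
R(M, V) = -13*V
(72 - 1*57) - 92*R(-4, 7) = (72 - 1*57) - (-1196)*7 = (72 - 57) - 92*(-91) = 15 + 8372 = 8387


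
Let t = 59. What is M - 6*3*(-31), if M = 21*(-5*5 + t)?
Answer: 1272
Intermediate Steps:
M = 714 (M = 21*(-5*5 + 59) = 21*(-25 + 59) = 21*34 = 714)
M - 6*3*(-31) = 714 - 6*3*(-31) = 714 - 18*(-31) = 714 - 1*(-558) = 714 + 558 = 1272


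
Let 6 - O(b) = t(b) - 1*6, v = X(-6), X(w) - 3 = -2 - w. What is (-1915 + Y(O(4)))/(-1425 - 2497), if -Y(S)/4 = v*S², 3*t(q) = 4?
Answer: 45907/35298 ≈ 1.3006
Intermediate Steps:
t(q) = 4/3 (t(q) = (⅓)*4 = 4/3)
X(w) = 1 - w (X(w) = 3 + (-2 - w) = 1 - w)
v = 7 (v = 1 - 1*(-6) = 1 + 6 = 7)
O(b) = 32/3 (O(b) = 6 - (4/3 - 1*6) = 6 - (4/3 - 6) = 6 - 1*(-14/3) = 6 + 14/3 = 32/3)
Y(S) = -28*S²
(-1915 + Y(O(4)))/(-1425 - 2497) = (-1915 - 28*(32/3)²)/(-1425 - 2497) = (-1915 - 28*1024/9)/(-3922) = (-1915 - 28672/9)*(-1/3922) = -45907/9*(-1/3922) = 45907/35298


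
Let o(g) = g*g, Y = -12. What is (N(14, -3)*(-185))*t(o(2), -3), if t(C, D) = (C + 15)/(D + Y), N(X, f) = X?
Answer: 9842/3 ≈ 3280.7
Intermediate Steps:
o(g) = g²
t(C, D) = (15 + C)/(-12 + D) (t(C, D) = (C + 15)/(D - 12) = (15 + C)/(-12 + D))
(N(14, -3)*(-185))*t(o(2), -3) = (14*(-185))*((15 + 2²)/(-12 - 3)) = -2590*(15 + 4)/(-15) = -(-518)*19/3 = -2590*(-19/15) = 9842/3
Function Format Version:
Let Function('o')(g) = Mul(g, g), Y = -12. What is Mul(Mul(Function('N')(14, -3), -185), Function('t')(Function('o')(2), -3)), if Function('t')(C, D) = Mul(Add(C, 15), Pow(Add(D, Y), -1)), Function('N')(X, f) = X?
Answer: Rational(9842, 3) ≈ 3280.7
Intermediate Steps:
Function('o')(g) = Pow(g, 2)
Function('t')(C, D) = Mul(Pow(Add(-12, D), -1), Add(15, C)) (Function('t')(C, D) = Mul(Add(C, 15), Pow(Add(D, -12), -1)) = Mul(Add(15, C), Pow(Add(-12, D), -1)) = Mul(Pow(Add(-12, D), -1), Add(15, C)))
Mul(Mul(Function('N')(14, -3), -185), Function('t')(Function('o')(2), -3)) = Mul(Mul(14, -185), Mul(Pow(Add(-12, -3), -1), Add(15, Pow(2, 2)))) = Mul(-2590, Mul(Pow(-15, -1), Add(15, 4))) = Mul(-2590, Mul(Rational(-1, 15), 19)) = Mul(-2590, Rational(-19, 15)) = Rational(9842, 3)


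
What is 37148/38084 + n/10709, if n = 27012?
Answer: 356635735/101960389 ≈ 3.4978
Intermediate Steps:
37148/38084 + n/10709 = 37148/38084 + 27012/10709 = 37148*(1/38084) + 27012*(1/10709) = 9287/9521 + 27012/10709 = 356635735/101960389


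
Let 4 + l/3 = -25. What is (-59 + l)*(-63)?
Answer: 9198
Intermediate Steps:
l = -87 (l = -12 + 3*(-25) = -12 - 75 = -87)
(-59 + l)*(-63) = (-59 - 87)*(-63) = -146*(-63) = 9198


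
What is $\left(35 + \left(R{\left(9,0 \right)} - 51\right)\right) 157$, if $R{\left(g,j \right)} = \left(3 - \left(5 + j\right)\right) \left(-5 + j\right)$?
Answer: $-942$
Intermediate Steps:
$R{\left(g,j \right)} = \left(-5 + j\right) \left(-2 - j\right)$ ($R{\left(g,j \right)} = \left(-2 - j\right) \left(-5 + j\right) = \left(-5 + j\right) \left(-2 - j\right)$)
$\left(35 + \left(R{\left(9,0 \right)} - 51\right)\right) 157 = \left(35 + \left(\left(10 - 0^{2} + 3 \cdot 0\right) - 51\right)\right) 157 = \left(35 + \left(\left(10 - 0 + 0\right) - 51\right)\right) 157 = \left(35 + \left(\left(10 + 0 + 0\right) - 51\right)\right) 157 = \left(35 + \left(10 - 51\right)\right) 157 = \left(35 - 41\right) 157 = \left(-6\right) 157 = -942$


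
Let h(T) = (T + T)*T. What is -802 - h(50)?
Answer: -5802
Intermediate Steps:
h(T) = 2*T² (h(T) = (2*T)*T = 2*T²)
-802 - h(50) = -802 - 2*50² = -802 - 2*2500 = -802 - 1*5000 = -802 - 5000 = -5802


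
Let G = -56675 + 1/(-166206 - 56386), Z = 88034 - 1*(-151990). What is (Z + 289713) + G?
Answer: 105299816703/222592 ≈ 4.7306e+5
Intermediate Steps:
Z = 240024 (Z = 88034 + 151990 = 240024)
G = -12615401601/222592 (G = -56675 + 1/(-222592) = -56675 - 1/222592 = -12615401601/222592 ≈ -56675.)
(Z + 289713) + G = (240024 + 289713) - 12615401601/222592 = 529737 - 12615401601/222592 = 105299816703/222592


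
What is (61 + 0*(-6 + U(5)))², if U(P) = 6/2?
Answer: 3721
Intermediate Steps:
U(P) = 3 (U(P) = 6*(½) = 3)
(61 + 0*(-6 + U(5)))² = (61 + 0*(-6 + 3))² = (61 + 0*(-3))² = (61 + 0)² = 61² = 3721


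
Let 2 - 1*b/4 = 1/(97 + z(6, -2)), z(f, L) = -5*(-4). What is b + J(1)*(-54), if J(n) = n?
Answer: -5386/117 ≈ -46.034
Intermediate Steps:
z(f, L) = 20
b = 932/117 (b = 8 - 4/(97 + 20) = 8 - 4/117 = 932/117 ≈ 7.9658)
b + J(1)*(-54) = 932/117 + 1*(-54) = 932/117 - 54 = -5386/117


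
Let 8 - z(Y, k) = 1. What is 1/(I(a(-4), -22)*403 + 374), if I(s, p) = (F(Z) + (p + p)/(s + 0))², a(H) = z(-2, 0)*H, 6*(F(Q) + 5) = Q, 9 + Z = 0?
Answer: 196/1991987 ≈ 9.8394e-5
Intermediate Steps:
Z = -9 (Z = -9 + 0 = -9)
F(Q) = -5 + Q/6
z(Y, k) = 7 (z(Y, k) = 8 - 1*1 = 8 - 1 = 7)
a(H) = 7*H
I(s, p) = (-13/2 + 2*p/s)² (I(s, p) = ((-5 + (⅙)*(-9)) + (p + p)/(s + 0))² = ((-5 - 3/2) + (2*p)/s)² = (-13/2 + 2*p/s)²)
1/(I(a(-4), -22)*403 + 374) = 1/(((-91*(-4) + 4*(-22))²/(4*(7*(-4))²))*403 + 374) = 1/(((¼)*(-13*(-28) - 88)²/(-28)²)*403 + 374) = 1/(((¼)*(1/784)*(364 - 88)²)*403 + 374) = 1/(((¼)*(1/784)*276²)*403 + 374) = 1/(((¼)*(1/784)*76176)*403 + 374) = 1/((4761/196)*403 + 374) = 1/(1918683/196 + 374) = 1/(1991987/196) = 196/1991987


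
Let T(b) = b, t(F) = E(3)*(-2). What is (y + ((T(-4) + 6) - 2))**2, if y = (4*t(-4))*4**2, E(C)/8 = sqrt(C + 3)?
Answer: 6291456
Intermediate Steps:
E(C) = 8*sqrt(3 + C) (E(C) = 8*sqrt(C + 3) = 8*sqrt(3 + C))
t(F) = -16*sqrt(6) (t(F) = (8*sqrt(3 + 3))*(-2) = (8*sqrt(6))*(-2) = -16*sqrt(6))
y = -1024*sqrt(6) (y = (4*(-16*sqrt(6)))*4**2 = -64*sqrt(6)*16 = -1024*sqrt(6) ≈ -2508.3)
(y + ((T(-4) + 6) - 2))**2 = (-1024*sqrt(6) + ((-4 + 6) - 2))**2 = (-1024*sqrt(6) + (2 - 2))**2 = (-1024*sqrt(6) + 0)**2 = (-1024*sqrt(6))**2 = 6291456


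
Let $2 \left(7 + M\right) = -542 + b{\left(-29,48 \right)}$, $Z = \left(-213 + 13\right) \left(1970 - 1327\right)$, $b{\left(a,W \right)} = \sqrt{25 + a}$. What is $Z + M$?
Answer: $-128878 + i \approx -1.2888 \cdot 10^{5} + 1.0 i$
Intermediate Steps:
$Z = -128600$ ($Z = \left(-200\right) 643 = -128600$)
$M = -278 + i$ ($M = -7 + \frac{-542 + \sqrt{25 - 29}}{2} = -7 + \frac{-542 + \sqrt{-4}}{2} = -7 + \frac{-542 + 2 i}{2} = -7 - \left(271 - i\right) = -278 + i \approx -278.0 + 1.0 i$)
$Z + M = -128600 - \left(278 - i\right) = -128878 + i$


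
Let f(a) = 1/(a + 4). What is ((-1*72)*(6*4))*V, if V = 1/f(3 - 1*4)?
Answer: -5184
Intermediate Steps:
f(a) = 1/(4 + a)
V = 3 (V = 1/(1/(4 + (3 - 1*4))) = 1/(1/(4 + (3 - 4))) = 1/(1/(4 - 1)) = 1/(1/3) = 3)
((-1*72)*(6*4))*V = ((-1*72)*(6*4))*3 = -72*24*3 = -1728*3 = -5184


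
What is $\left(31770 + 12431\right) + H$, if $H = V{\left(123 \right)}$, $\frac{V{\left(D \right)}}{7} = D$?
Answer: $45062$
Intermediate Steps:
$V{\left(D \right)} = 7 D$
$H = 861$ ($H = 7 \cdot 123 = 861$)
$\left(31770 + 12431\right) + H = \left(31770 + 12431\right) + 861 = 44201 + 861 = 45062$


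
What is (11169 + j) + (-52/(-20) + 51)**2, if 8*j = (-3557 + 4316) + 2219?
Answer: 1441421/100 ≈ 14414.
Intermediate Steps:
j = 1489/4 (j = ((-3557 + 4316) + 2219)/8 = (759 + 2219)/8 = (1/8)*2978 = 1489/4 ≈ 372.25)
(11169 + j) + (-52/(-20) + 51)**2 = (11169 + 1489/4) + (-52/(-20) + 51)**2 = 46165/4 + (-52*(-1/20) + 51)**2 = 46165/4 + (13/5 + 51)**2 = 46165/4 + (268/5)**2 = 46165/4 + 71824/25 = 1441421/100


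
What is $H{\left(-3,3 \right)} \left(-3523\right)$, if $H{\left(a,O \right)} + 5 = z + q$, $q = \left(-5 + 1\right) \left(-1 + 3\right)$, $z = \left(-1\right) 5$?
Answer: $63414$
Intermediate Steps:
$z = -5$
$q = -8$ ($q = \left(-4\right) 2 = -8$)
$H{\left(a,O \right)} = -18$ ($H{\left(a,O \right)} = -5 - 13 = -18$)
$H{\left(-3,3 \right)} \left(-3523\right) = \left(-18\right) \left(-3523\right) = 63414$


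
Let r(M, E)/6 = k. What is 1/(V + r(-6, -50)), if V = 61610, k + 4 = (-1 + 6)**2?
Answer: 1/61736 ≈ 1.6198e-5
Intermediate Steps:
k = 21 (k = -4 + (-1 + 6)**2 = -4 + 5**2 = -4 + 25 = 21)
r(M, E) = 126 (r(M, E) = 6*21 = 126)
1/(V + r(-6, -50)) = 1/(61610 + 126) = 1/61736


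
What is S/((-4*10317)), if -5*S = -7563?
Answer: -2521/68780 ≈ -0.036653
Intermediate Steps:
S = 7563/5 (S = -⅕*(-7563) = 7563/5 ≈ 1512.6)
S/((-4*10317)) = 7563/(5*((-4*10317))) = (7563/5)/(-41268) = (7563/5)*(-1/41268) = -2521/68780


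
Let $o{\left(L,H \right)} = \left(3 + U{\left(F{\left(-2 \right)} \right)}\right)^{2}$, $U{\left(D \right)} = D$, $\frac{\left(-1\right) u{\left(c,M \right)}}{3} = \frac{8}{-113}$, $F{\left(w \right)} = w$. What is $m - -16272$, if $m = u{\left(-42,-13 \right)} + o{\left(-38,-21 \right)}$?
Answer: $\frac{1838873}{113} \approx 16273.0$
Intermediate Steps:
$u{\left(c,M \right)} = \frac{24}{113}$ ($u{\left(c,M \right)} = - 3 \frac{8}{-113} = - 3 \cdot 8 \left(- \frac{1}{113}\right) = \left(-3\right) \left(- \frac{8}{113}\right) = \frac{24}{113}$)
$o{\left(L,H \right)} = 1$ ($o{\left(L,H \right)} = \left(3 - 2\right)^{2} = 1^{2} = 1$)
$m = \frac{137}{113}$ ($m = \frac{24}{113} + 1 = \frac{137}{113} \approx 1.2124$)
$m - -16272 = \frac{137}{113} - -16272 = \frac{137}{113} + 16272 = \frac{1838873}{113}$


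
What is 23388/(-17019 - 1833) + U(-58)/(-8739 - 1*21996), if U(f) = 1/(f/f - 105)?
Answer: -6229859989/5021607240 ≈ -1.2406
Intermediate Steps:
U(f) = -1/104 (U(f) = 1/(1 - 105) = 1/(-104) = -1/104)
23388/(-17019 - 1833) + U(-58)/(-8739 - 1*21996) = 23388/(-17019 - 1833) - 1/(104*(-8739 - 1*21996)) = 23388/(-18852) - 1/(104*(-8739 - 21996)) = 23388*(-1/18852) - 1/104/(-30735) = -1949/1571 - 1/104*(-1/30735) = -1949/1571 + 1/3196440 = -6229859989/5021607240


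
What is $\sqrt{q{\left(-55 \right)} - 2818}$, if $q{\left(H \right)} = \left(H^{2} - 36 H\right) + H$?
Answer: $2 \sqrt{533} \approx 46.174$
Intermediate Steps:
$q{\left(H \right)} = H^{2} - 35 H$
$\sqrt{q{\left(-55 \right)} - 2818} = \sqrt{- 55 \left(-35 - 55\right) - 2818} = \sqrt{\left(-55\right) \left(-90\right) - 2818} = \sqrt{4950 - 2818} = \sqrt{2132} = 2 \sqrt{533}$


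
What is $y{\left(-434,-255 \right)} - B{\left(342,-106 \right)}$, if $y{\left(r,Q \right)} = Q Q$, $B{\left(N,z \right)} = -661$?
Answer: $65686$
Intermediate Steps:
$y{\left(r,Q \right)} = Q^{2}$
$y{\left(-434,-255 \right)} - B{\left(342,-106 \right)} = \left(-255\right)^{2} - -661 = 65025 + 661 = 65686$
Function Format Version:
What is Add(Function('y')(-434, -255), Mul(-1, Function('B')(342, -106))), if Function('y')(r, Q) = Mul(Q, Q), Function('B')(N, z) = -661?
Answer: 65686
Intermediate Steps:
Function('y')(r, Q) = Pow(Q, 2)
Add(Function('y')(-434, -255), Mul(-1, Function('B')(342, -106))) = Add(Pow(-255, 2), Mul(-1, -661)) = Add(65025, 661) = 65686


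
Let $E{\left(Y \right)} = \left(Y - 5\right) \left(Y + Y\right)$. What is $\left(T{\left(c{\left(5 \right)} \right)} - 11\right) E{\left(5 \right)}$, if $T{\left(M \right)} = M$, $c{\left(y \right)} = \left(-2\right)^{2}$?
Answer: $0$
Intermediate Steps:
$c{\left(y \right)} = 4$
$E{\left(Y \right)} = 2 Y \left(-5 + Y\right)$ ($E{\left(Y \right)} = \left(-5 + Y\right) 2 Y = 2 Y \left(-5 + Y\right)$)
$\left(T{\left(c{\left(5 \right)} \right)} - 11\right) E{\left(5 \right)} = \left(4 - 11\right) 2 \cdot 5 \left(-5 + 5\right) = - 7 \cdot 2 \cdot 5 \cdot 0 = \left(-7\right) 0 = 0$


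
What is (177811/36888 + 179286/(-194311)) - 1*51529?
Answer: -369318752101619/7167744168 ≈ -51525.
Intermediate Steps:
(177811/36888 + 179286/(-194311)) - 1*51529 = (177811*(1/36888) + 179286*(-1/194311)) - 51529 = (177811/36888 - 179286/194311) - 51529 = 27937131253/7167744168 - 51529 = -369318752101619/7167744168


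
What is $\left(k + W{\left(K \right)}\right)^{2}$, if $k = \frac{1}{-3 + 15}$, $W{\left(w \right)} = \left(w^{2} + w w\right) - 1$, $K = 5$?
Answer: $\frac{346921}{144} \approx 2409.2$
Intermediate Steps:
$W{\left(w \right)} = -1 + 2 w^{2}$ ($W{\left(w \right)} = \left(w^{2} + w^{2}\right) - 1 = 2 w^{2} - 1 = -1 + 2 w^{2}$)
$k = \frac{1}{12} \approx 0.083333$
$\left(k + W{\left(K \right)}\right)^{2} = \left(\frac{1}{12} - \left(1 - 2 \cdot 5^{2}\right)\right)^{2} = \left(\frac{1}{12} + \left(-1 + 2 \cdot 25\right)\right)^{2} = \left(\frac{1}{12} + \left(-1 + 50\right)\right)^{2} = \left(\frac{1}{12} + 49\right)^{2} = \left(\frac{589}{12}\right)^{2} = \frac{346921}{144}$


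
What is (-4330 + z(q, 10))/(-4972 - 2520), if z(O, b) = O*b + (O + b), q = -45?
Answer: 4815/7492 ≈ 0.64269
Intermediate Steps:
z(O, b) = O + b + O*b
(-4330 + z(q, 10))/(-4972 - 2520) = (-4330 + (-45 + 10 - 45*10))/(-4972 - 2520) = (-4330 + (-45 + 10 - 450))/(-7492) = (-4330 - 485)*(-1/7492) = -4815*(-1/7492) = 4815/7492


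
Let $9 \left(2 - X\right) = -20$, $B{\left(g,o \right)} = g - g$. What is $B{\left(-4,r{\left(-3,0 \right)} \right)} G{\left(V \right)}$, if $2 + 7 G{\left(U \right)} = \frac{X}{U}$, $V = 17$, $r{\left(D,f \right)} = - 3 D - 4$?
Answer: $0$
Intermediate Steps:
$r{\left(D,f \right)} = -4 - 3 D$
$B{\left(g,o \right)} = 0$
$X = \frac{38}{9}$ ($X = 2 - - \frac{20}{9} = 2 + \frac{20}{9} = \frac{38}{9} \approx 4.2222$)
$G{\left(U \right)} = - \frac{2}{7} + \frac{38}{63 U}$ ($G{\left(U \right)} = - \frac{2}{7} + \frac{\frac{38}{9} \frac{1}{U}}{7} = - \frac{2}{7} + \frac{38}{63 U}$)
$B{\left(-4,r{\left(-3,0 \right)} \right)} G{\left(V \right)} = 0 \frac{2 \left(19 - 153\right)}{63 \cdot 17} = 0 \cdot \frac{2}{63} \cdot \frac{1}{17} \left(19 - 153\right) = 0 \cdot \frac{2}{63} \cdot \frac{1}{17} \left(-134\right) = 0 \left(- \frac{268}{1071}\right) = 0$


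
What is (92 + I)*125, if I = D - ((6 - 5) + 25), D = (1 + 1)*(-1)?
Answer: 8000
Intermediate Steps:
D = -2 (D = 2*(-1) = -2)
I = -28 (I = -2 - ((6 - 5) + 25) = -2 - (1 + 25) = -2 - 1*26 = -2 - 26 = -28)
(92 + I)*125 = (92 - 28)*125 = 64*125 = 8000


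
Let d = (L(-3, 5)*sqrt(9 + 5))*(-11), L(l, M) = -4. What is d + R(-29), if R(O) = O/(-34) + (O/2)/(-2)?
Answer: 551/68 + 44*sqrt(14) ≈ 172.74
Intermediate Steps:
R(O) = -19*O/68 (R(O) = O*(-1/34) + (O*(1/2))*(-1/2) = -O/34 + (O/2)*(-1/2) = -O/34 - O/4 = -19*O/68)
d = 44*sqrt(14) (d = -4*sqrt(9 + 5)*(-11) = -4*sqrt(14)*(-11) = 44*sqrt(14) ≈ 164.63)
d + R(-29) = 44*sqrt(14) - 19/68*(-29) = 44*sqrt(14) + 551/68 = 551/68 + 44*sqrt(14)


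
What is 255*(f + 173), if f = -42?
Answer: 33405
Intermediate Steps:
255*(f + 173) = 255*(-42 + 173) = 255*131 = 33405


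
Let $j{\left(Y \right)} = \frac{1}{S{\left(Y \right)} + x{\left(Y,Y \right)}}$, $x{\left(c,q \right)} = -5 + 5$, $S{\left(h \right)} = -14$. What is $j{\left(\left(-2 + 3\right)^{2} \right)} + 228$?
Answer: $\frac{3191}{14} \approx 227.93$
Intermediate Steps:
$x{\left(c,q \right)} = 0$
$j{\left(Y \right)} = - \frac{1}{14}$ ($j{\left(Y \right)} = \frac{1}{-14 + 0} = \frac{1}{-14} = - \frac{1}{14}$)
$j{\left(\left(-2 + 3\right)^{2} \right)} + 228 = - \frac{1}{14} + 228 = \frac{3191}{14}$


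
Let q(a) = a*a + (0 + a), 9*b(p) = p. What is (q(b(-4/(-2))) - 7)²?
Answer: 297025/6561 ≈ 45.271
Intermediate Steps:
b(p) = p/9
q(a) = a + a² (q(a) = a² + a = a + a²)
(q(b(-4/(-2))) - 7)² = (((-4/(-2))/9)*(1 + (-4/(-2))/9) - 7)² = (((-4*(-½))/9)*(1 + (-4*(-½))/9) - 7)² = (((⅑)*2)*(1 + (⅑)*2) - 7)² = (2*(1 + 2/9)/9 - 7)² = ((2/9)*(11/9) - 7)² = (22/81 - 7)² = (-545/81)² = 297025/6561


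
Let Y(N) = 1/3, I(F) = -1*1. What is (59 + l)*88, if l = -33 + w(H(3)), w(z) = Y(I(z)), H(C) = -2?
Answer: 6952/3 ≈ 2317.3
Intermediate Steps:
I(F) = -1
Y(N) = ⅓
w(z) = ⅓
l = -98/3 (l = -33 + ⅓ = -98/3 ≈ -32.667)
(59 + l)*88 = (59 - 98/3)*88 = (79/3)*88 = 6952/3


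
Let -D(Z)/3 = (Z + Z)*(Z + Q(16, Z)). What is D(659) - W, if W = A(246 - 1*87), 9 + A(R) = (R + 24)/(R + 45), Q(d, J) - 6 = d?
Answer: -183101281/68 ≈ -2.6927e+6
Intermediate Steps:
Q(d, J) = 6 + d
A(R) = -9 + (24 + R)/(45 + R) (A(R) = -9 + (R + 24)/(R + 45) = -9 + (24 + R)/(45 + R))
D(Z) = -6*Z*(22 + Z) (D(Z) = -3*(Z + Z)*(Z + (6 + 16)) = -3*2*Z*(Z + 22) = -3*2*Z*(22 + Z) = -6*Z*(22 + Z))
W = -551/68 (W = (-381 - 8*(246 - 1*87))/(45 + (246 - 1*87)) = (-381 - 8*(246 - 87))/(45 + (246 - 87)) = (-381 - 8*159)/(45 + 159) = (-381 - 1272)/204 = (1/204)*(-1653) = -551/68 ≈ -8.1029)
D(659) - W = -6*659*(22 + 659) - 1*(-551/68) = -6*659*681 + 551/68 = -2692674 + 551/68 = -183101281/68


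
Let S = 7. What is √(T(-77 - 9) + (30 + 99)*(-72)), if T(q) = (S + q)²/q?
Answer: I*√69230774/86 ≈ 96.75*I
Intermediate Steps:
T(q) = (7 + q)²/q
√(T(-77 - 9) + (30 + 99)*(-72)) = √((7 + (-77 - 9))²/(-77 - 9) + (30 + 99)*(-72)) = √((7 - 86)²/(-86) + 129*(-72)) = √(-1/86*(-79)² - 9288) = √(-1/86*6241 - 9288) = √(-6241/86 - 9288) = √(-805009/86) = I*√69230774/86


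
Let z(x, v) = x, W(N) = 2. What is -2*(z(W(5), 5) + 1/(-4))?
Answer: -7/2 ≈ -3.5000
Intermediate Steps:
-2*(z(W(5), 5) + 1/(-4)) = -2*(2 + 1/(-4)) = -2*(2 - 1/4) = -2*7/4 = -7/2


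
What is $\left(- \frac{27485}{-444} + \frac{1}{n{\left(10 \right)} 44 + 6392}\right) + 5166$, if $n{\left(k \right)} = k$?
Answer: $\frac{3964590923}{758352} \approx 5227.9$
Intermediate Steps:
$\left(- \frac{27485}{-444} + \frac{1}{n{\left(10 \right)} 44 + 6392}\right) + 5166 = \left(- \frac{27485}{-444} + \frac{1}{10 \cdot 44 + 6392}\right) + 5166 = \left(\left(-27485\right) \left(- \frac{1}{444}\right) + \frac{1}{440 + 6392}\right) + 5166 = \left(\frac{27485}{444} + \frac{1}{6832}\right) + 5166 = \frac{46944491}{758352} + 5166 = \frac{3964590923}{758352}$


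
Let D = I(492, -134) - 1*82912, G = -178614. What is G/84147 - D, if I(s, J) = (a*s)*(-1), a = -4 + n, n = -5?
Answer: 2201338178/28049 ≈ 78482.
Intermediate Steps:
a = -9 (a = -4 - 5 = -9)
I(s, J) = 9*s (I(s, J) = -9*s*(-1) = 9*s)
D = -78484 (D = 9*492 - 1*82912 = 4428 - 82912 = -78484)
G/84147 - D = -178614/84147 - 1*(-78484) = -178614*1/84147 + 78484 = -59538/28049 + 78484 = 2201338178/28049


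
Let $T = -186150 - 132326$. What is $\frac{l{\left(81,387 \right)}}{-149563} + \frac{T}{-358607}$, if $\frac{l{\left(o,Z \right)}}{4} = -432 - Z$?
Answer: $\frac{48807022520}{53634338741} \approx 0.91$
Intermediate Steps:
$l{\left(o,Z \right)} = -1728 - 4 Z$ ($l{\left(o,Z \right)} = 4 \left(-432 - Z\right) = -1728 - 4 Z$)
$T = -318476$
$\frac{l{\left(81,387 \right)}}{-149563} + \frac{T}{-358607} = \frac{-1728 - 1548}{-149563} - \frac{318476}{-358607} = \left(-1728 - 1548\right) \left(- \frac{1}{149563}\right) - - \frac{318476}{358607} = \left(-3276\right) \left(- \frac{1}{149563}\right) + \frac{318476}{358607} = \frac{3276}{149563} + \frac{318476}{358607} = \frac{48807022520}{53634338741}$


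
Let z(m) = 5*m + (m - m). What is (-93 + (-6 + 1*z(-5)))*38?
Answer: -4712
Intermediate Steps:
z(m) = 5*m (z(m) = 5*m + 0 = 5*m)
(-93 + (-6 + 1*z(-5)))*38 = (-93 + (-6 + 1*(5*(-5))))*38 = (-93 + (-6 + 1*(-25)))*38 = (-93 + (-6 - 25))*38 = (-93 - 31)*38 = -124*38 = -4712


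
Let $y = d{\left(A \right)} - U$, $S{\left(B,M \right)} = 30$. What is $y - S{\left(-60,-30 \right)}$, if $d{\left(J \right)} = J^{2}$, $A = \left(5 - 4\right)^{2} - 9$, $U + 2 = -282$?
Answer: $318$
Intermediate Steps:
$U = -284$ ($U = -2 - 282 = -284$)
$A = -8$ ($A = 1^{2} - 9 = 1 - 9 = -8$)
$y = 348$ ($y = \left(-8\right)^{2} - -284 = 64 + 284 = 348$)
$y - S{\left(-60,-30 \right)} = 348 - 30 = 318$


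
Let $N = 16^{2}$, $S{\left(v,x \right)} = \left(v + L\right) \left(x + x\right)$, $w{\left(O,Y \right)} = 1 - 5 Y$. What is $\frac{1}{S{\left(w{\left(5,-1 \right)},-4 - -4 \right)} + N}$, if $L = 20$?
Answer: $\frac{1}{256} \approx 0.0039063$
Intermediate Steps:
$S{\left(v,x \right)} = 2 x \left(20 + v\right)$ ($S{\left(v,x \right)} = \left(v + 20\right) \left(x + x\right) = \left(20 + v\right) 2 x = 2 x \left(20 + v\right)$)
$N = 256$
$\frac{1}{S{\left(w{\left(5,-1 \right)},-4 - -4 \right)} + N} = \frac{1}{2 \left(-4 - -4\right) \left(20 + \left(1 - -5\right)\right) + 256} = \frac{1}{2 \left(-4 + 4\right) \left(20 + \left(1 + 5\right)\right) + 256} = \frac{1}{2 \cdot 0 \left(20 + 6\right) + 256} = \frac{1}{2 \cdot 0 \cdot 26 + 256} = \frac{1}{0 + 256} = \frac{1}{256}$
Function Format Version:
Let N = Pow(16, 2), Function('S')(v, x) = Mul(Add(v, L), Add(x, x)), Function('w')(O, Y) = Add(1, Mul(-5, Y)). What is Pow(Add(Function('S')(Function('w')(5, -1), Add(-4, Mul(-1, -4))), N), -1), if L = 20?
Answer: Rational(1, 256) ≈ 0.0039063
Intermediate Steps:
Function('S')(v, x) = Mul(2, x, Add(20, v)) (Function('S')(v, x) = Mul(Add(v, 20), Add(x, x)) = Mul(Add(20, v), Mul(2, x)) = Mul(2, x, Add(20, v)))
N = 256
Pow(Add(Function('S')(Function('w')(5, -1), Add(-4, Mul(-1, -4))), N), -1) = Pow(Add(Mul(2, Add(-4, Mul(-1, -4)), Add(20, Add(1, Mul(-5, -1)))), 256), -1) = Pow(Add(Mul(2, Add(-4, 4), Add(20, Add(1, 5))), 256), -1) = Pow(Add(Mul(2, 0, Add(20, 6)), 256), -1) = Pow(Add(Mul(2, 0, 26), 256), -1) = Pow(Add(0, 256), -1) = Pow(256, -1) = Rational(1, 256)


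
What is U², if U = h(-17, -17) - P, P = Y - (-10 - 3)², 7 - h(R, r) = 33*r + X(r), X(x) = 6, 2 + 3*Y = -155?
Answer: 5522500/9 ≈ 6.1361e+5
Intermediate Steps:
Y = -157/3 (Y = -⅔ + (⅓)*(-155) = -⅔ - 155/3 = -157/3 ≈ -52.333)
h(R, r) = 1 - 33*r (h(R, r) = 7 - (33*r + 6) = 7 - (6 + 33*r) = 7 + (-6 - 33*r) = 1 - 33*r)
P = -664/3 (P = -157/3 - (-10 - 3)² = -157/3 - 1*(-13)² = -157/3 - 1*169 = -157/3 - 169 = -664/3 ≈ -221.33)
U = 2350/3 (U = (1 - 33*(-17)) - 1*(-664/3) = (1 + 561) + 664/3 = 562 + 664/3 = 2350/3 ≈ 783.33)
U² = (2350/3)² = 5522500/9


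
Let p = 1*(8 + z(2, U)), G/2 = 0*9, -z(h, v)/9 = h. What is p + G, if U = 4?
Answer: -10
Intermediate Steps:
z(h, v) = -9*h
G = 0 (G = 2*(0*9) = 2*0 = 0)
p = -10 (p = 1*(8 - 9*2) = 1*(8 - 18) = 1*(-10) = -10)
p + G = -10 + 0 = -10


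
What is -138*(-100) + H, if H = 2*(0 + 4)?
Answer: 13808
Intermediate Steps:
H = 8 (H = 2*4 = 8)
-138*(-100) + H = -138*(-100) + 8 = 13800 + 8 = 13808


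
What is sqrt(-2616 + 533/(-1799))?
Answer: I*sqrt(8467383883)/1799 ≈ 51.15*I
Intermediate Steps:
sqrt(-2616 + 533/(-1799)) = sqrt(-2616 + 533*(-1/1799)) = sqrt(-2616 - 533/1799) = sqrt(-4706717/1799) = I*sqrt(8467383883)/1799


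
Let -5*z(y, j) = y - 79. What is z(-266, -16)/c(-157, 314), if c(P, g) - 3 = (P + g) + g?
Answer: 23/158 ≈ 0.14557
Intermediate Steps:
z(y, j) = 79/5 - y/5 (z(y, j) = -(y - 79)/5 = -(-79 + y)/5 = 79/5 - y/5)
c(P, g) = 3 + P + 2*g (c(P, g) = 3 + ((P + g) + g) = 3 + (P + 2*g) = 3 + P + 2*g)
z(-266, -16)/c(-157, 314) = (79/5 - ⅕*(-266))/(3 - 157 + 2*314) = (79/5 + 266/5)/(3 - 157 + 628) = 69/474 = 69*(1/474) = 23/158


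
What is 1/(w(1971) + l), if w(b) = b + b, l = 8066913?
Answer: 1/8070855 ≈ 1.2390e-7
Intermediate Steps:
w(b) = 2*b
1/(w(1971) + l) = 1/(2*1971 + 8066913) = 1/(3942 + 8066913) = 1/8070855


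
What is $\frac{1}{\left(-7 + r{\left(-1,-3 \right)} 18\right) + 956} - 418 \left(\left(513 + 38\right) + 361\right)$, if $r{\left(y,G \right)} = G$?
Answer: $- \frac{341188319}{895} \approx -3.8122 \cdot 10^{5}$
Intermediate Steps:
$\frac{1}{\left(-7 + r{\left(-1,-3 \right)} 18\right) + 956} - 418 \left(\left(513 + 38\right) + 361\right) = \frac{1}{\left(-7 - 54\right) + 956} - 418 \left(\left(513 + 38\right) + 361\right) = \frac{1}{\left(-7 - 54\right) + 956} - 418 \left(551 + 361\right) = \frac{1}{-61 + 956} - 381216 = \frac{1}{895} - 381216 = - \frac{341188319}{895}$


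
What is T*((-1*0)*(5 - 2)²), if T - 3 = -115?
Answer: 0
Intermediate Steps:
T = -112 (T = 3 - 115 = -112)
T*((-1*0)*(5 - 2)²) = -112*(-1*0)*(5 - 2)² = -0*3² = -0*9 = -112*0 = 0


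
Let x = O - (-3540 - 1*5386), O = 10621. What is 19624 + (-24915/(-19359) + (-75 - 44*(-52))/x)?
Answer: 2475485004908/126136791 ≈ 19625.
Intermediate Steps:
x = 19547 (x = 10621 - (-3540 - 1*5386) = 10621 - (-3540 - 5386) = 10621 - 1*(-8926) = 10621 + 8926 = 19547)
19624 + (-24915/(-19359) + (-75 - 44*(-52))/x) = 19624 + (-24915/(-19359) + (-75 - 44*(-52))/19547) = 19624 + (-24915*(-1/19359) + (-75 + 2288)*(1/19547)) = 19624 + (8305/6453 + 2213*(1/19547)) = 19624 + (8305/6453 + 2213/19547) = 19624 + 176618324/126136791 = 2475485004908/126136791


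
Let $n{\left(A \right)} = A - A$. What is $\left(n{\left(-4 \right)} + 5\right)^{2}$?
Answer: $25$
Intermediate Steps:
$n{\left(A \right)} = 0$
$\left(n{\left(-4 \right)} + 5\right)^{2} = \left(0 + 5\right)^{2} = 5^{2} = 25$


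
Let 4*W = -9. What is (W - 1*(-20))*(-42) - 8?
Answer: -1507/2 ≈ -753.50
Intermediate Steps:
W = -9/4 (W = (1/4)*(-9) = -9/4 ≈ -2.2500)
(W - 1*(-20))*(-42) - 8 = (-9/4 - 1*(-20))*(-42) - 8 = (-9/4 + 20)*(-42) - 8 = (71/4)*(-42) - 8 = -1491/2 - 8 = -1507/2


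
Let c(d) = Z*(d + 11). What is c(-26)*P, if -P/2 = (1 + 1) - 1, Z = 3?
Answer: 90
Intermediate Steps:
c(d) = 33 + 3*d (c(d) = 3*(d + 11) = 3*(11 + d) = 33 + 3*d)
P = -2 (P = -2*((1 + 1) - 1) = -2*(2 - 1) = -2*1 = -2)
c(-26)*P = (33 + 3*(-26))*(-2) = (33 - 78)*(-2) = -45*(-2) = 90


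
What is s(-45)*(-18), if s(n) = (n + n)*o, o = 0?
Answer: 0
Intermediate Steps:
s(n) = 0 (s(n) = (n + n)*0 = (2*n)*0 = 0)
s(-45)*(-18) = 0*(-18) = 0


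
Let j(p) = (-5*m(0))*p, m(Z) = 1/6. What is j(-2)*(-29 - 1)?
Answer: -50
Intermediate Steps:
m(Z) = ⅙
j(p) = -5*p/6 (j(p) = (-5*⅙)*p = -5*p/6)
j(-2)*(-29 - 1) = (-⅚*(-2))*(-29 - 1) = (5/3)*(-30) = -50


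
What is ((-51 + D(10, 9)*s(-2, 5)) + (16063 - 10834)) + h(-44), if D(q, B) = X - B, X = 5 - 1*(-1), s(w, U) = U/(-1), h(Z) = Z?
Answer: 5149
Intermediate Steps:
s(w, U) = -U (s(w, U) = U*(-1) = -U)
X = 6 (X = 5 + 1 = 6)
D(q, B) = 6 - B
((-51 + D(10, 9)*s(-2, 5)) + (16063 - 10834)) + h(-44) = ((-51 + (6 - 1*9)*(-1*5)) + (16063 - 10834)) - 44 = ((-51 + (6 - 9)*(-5)) + 5229) - 44 = ((-51 - 3*(-5)) + 5229) - 44 = ((-51 + 15) + 5229) - 44 = (-36 + 5229) - 44 = 5193 - 44 = 5149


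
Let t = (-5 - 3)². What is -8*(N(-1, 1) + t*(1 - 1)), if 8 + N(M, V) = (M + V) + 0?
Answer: 64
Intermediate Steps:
N(M, V) = -8 + M + V (N(M, V) = -8 + ((M + V) + 0) = -8 + (M + V) = -8 + M + V)
t = 64 (t = (-8)² = 64)
-8*(N(-1, 1) + t*(1 - 1)) = -8*((-8 - 1 + 1) + 64*(1 - 1)) = -8*(-8 + 64*0) = -8*(-8 + 0) = -8*(-8) = 64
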